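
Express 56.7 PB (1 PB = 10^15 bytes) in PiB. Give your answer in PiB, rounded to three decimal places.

50.360 PiB

56.7 PB = 56.7 × 10^15 bytes = 56,700,000,000,000,000 bytes
1 PiB = 2^50 bytes = 1,125,899,906,842,624 bytes
56,700,000,000,000,000 / 1,125,899,906,842,624 = 50.360 PiB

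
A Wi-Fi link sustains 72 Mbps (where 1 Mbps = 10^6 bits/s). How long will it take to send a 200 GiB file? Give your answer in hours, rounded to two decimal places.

200 GiB = 214,748,364,800 bytes = 1,717,986,918,400 bits
72 Mbps = 72,000,000 bits/s
time = 1,717,986,918,400 / 72,000,000 = 23,860.9294 s
23,860.9294 s / 3600 = 6.63 hours

6.63 hours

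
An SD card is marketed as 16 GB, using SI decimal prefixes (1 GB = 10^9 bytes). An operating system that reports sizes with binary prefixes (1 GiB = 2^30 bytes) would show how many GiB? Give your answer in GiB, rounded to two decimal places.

14.90 GiB

16 GB = 16 × 10^9 bytes = 16,000,000,000 bytes
1 GiB = 2^30 bytes = 1,073,741,824 bytes
16,000,000,000 / 1,073,741,824 = 14.90 GiB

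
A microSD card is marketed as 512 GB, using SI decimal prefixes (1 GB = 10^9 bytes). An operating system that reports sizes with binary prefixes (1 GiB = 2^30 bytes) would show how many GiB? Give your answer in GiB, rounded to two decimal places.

476.84 GiB

512 GB = 512 × 10^9 bytes = 512,000,000,000 bytes
1 GiB = 1,073,741,824 bytes
512,000,000,000 / 1,073,741,824 = 476.84 GiB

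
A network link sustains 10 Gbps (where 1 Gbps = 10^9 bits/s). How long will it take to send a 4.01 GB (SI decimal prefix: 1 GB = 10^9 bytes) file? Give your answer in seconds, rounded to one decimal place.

3.2 seconds

4.01 GB = 4,010,000,000 bytes = 32,080,000,000 bits
10 Gbps = 10,000,000,000 bits/s
time = 32,080,000,000 / 10,000,000,000 = 3.2 s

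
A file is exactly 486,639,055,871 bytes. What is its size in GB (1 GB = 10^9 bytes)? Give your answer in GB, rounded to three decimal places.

486,639,055,871 bytes given.
1 GB = 1,000,000,000 bytes
486,639,055,871 / 1,000,000,000 = 486.639 GB

486.639 GB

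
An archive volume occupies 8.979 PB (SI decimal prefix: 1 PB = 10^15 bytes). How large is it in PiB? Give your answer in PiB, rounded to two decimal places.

7.97 PiB

8.979 PB = 8.979 × 10^15 bytes = 8,979,000,000,000,000 bytes
1 PiB = 2^50 bytes = 1,125,899,906,842,624 bytes
8,979,000,000,000,000 / 1,125,899,906,842,624 = 7.97 PiB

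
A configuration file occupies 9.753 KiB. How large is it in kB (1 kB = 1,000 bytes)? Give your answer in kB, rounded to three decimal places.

9.753 KiB × 1,024 bytes/KiB = 9,987.072 bytes
1 kB = 10^3 bytes = 1,000 bytes
9,987.072 / 1,000 = 9.987 kB

9.987 kB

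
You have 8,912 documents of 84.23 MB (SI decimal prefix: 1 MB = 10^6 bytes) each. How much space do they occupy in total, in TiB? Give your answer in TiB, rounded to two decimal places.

0.68 TiB

Total = 8,912 × 84.23 MB = 750657.76 MB
= 750657.76 × 1,000,000 bytes = 750,657,760,000 bytes
1 TiB = 1,099,511,627,776 bytes
750,657,760,000 / 1,099,511,627,776 = 0.68 TiB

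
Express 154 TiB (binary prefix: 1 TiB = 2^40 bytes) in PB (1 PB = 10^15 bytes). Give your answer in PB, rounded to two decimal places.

0.17 PB

154 TiB = 154 × 2^40 bytes = 169,324,790,677,504 bytes
1 PB = 10^15 bytes = 1,000,000,000,000,000 bytes
169,324,790,677,504 / 1,000,000,000,000,000 = 0.17 PB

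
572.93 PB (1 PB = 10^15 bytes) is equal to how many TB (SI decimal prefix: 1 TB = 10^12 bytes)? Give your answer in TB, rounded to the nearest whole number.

572.93 PB = 572.93 × 10^15 bytes = 572,930,000,000,000,000 bytes
1 TB = 10^12 bytes = 1,000,000,000,000 bytes
572,930,000,000,000,000 / 1,000,000,000,000 = 572,930 TB

572,930 TB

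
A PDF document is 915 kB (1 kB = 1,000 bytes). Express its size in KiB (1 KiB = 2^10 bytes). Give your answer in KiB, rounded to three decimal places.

915 kB = 915 × 10^3 bytes = 915,000 bytes
1 KiB = 2^10 bytes = 1,024 bytes
915,000 / 1,024 = 893.555 KiB

893.555 KiB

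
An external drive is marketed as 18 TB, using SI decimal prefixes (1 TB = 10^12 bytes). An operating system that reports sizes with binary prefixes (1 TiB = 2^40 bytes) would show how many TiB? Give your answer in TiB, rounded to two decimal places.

18 TB = 18 × 10^12 bytes = 18,000,000,000,000 bytes
1 TiB = 1,099,511,627,776 bytes
18,000,000,000,000 / 1,099,511,627,776 = 16.37 TiB

16.37 TiB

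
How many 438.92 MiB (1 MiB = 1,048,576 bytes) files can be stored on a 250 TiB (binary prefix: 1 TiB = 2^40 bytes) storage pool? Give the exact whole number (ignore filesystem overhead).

597,247

Capacity: 250 TiB = 274,877,906,944,000 bytes
Per item: 438.92 MiB = 460,240,977.92 bytes
⌊274,877,906,944,000 / 460,240,977.92⌋ = 597,247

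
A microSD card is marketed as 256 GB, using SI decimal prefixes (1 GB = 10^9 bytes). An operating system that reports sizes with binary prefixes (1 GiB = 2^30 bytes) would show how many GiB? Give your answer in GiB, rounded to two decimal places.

256 GB = 256 × 10^9 bytes = 256,000,000,000 bytes
1 GiB = 2^30 bytes = 1,073,741,824 bytes
256,000,000,000 / 1,073,741,824 = 238.42 GiB

238.42 GiB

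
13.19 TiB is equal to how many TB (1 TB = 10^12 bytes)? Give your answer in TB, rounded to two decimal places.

14.50 TB

13.19 TiB × 1,099,511,627,776 bytes/TiB = 14,502,558,370,365.44 bytes
1 TB = 1,000,000,000,000 bytes
14,502,558,370,365.44 / 1,000,000,000,000 = 14.50 TB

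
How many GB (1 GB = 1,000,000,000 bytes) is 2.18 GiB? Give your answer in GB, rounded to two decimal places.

2.18 GiB = 2.18 × 2^30 bytes = 2,340,757,176.32 bytes
1 GB = 1,000,000,000 bytes
2,340,757,176.32 / 1,000,000,000 = 2.34 GB

2.34 GB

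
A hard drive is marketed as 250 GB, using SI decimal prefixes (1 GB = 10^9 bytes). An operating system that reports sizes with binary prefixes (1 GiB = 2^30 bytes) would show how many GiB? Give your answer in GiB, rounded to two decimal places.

250 GB × 1,000,000,000 bytes/GB = 250,000,000,000 bytes
1 GiB = 1,073,741,824 bytes
250,000,000,000 / 1,073,741,824 = 232.83 GiB

232.83 GiB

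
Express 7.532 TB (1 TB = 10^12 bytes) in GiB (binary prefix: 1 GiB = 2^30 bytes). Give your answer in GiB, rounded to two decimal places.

7.532 TB = 7.532 × 10^12 bytes = 7,532,000,000,000 bytes
1 GiB = 2^30 bytes = 1,073,741,824 bytes
7,532,000,000,000 / 1,073,741,824 = 7,014.72 GiB

7,014.72 GiB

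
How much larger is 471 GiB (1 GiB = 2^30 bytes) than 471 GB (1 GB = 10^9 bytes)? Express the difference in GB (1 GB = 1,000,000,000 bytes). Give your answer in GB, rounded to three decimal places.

471 GiB = 471 × 1,073,741,824 = 505,732,399,104 bytes
471 GB = 471 × 1,000,000,000 = 471,000,000,000 bytes
difference = 34,732,399,104 bytes
34,732,399,104 / 1,000,000,000 = 34.732 GB

34.732 GB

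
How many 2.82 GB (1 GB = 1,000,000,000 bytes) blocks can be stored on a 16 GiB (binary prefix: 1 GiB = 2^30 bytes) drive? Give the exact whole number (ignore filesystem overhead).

Capacity: 16 GiB = 17,179,869,184 bytes
Per item: 2.82 GB = 2,820,000,000 bytes
⌊17,179,869,184 / 2,820,000,000⌋ = 6

6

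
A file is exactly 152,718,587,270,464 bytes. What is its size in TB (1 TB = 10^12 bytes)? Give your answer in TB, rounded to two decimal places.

152.72 TB

152,718,587,270,464 bytes given.
1 TB = 10^12 bytes = 1,000,000,000,000 bytes
152,718,587,270,464 / 1,000,000,000,000 = 152.72 TB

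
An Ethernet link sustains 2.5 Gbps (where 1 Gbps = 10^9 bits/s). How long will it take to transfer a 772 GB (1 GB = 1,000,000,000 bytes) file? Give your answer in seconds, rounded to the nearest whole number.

2,470 seconds

772 GB = 772,000,000,000 bytes = 6,176,000,000,000 bits
2.5 Gbps = 2,500,000,000 bits/s
time = 6,176,000,000,000 / 2,500,000,000 = 2,470 s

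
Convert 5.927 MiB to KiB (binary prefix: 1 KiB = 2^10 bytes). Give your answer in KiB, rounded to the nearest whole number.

6,069 KiB

5.927 MiB × 1,048,576 bytes/MiB = 6,214,909.952 bytes
1 KiB = 1,024 bytes
6,214,909.952 / 1,024 = 6,069 KiB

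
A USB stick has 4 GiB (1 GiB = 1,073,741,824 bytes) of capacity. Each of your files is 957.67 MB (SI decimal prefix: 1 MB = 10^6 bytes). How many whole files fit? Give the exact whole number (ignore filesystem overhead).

4

Capacity: 4 GiB = 4,294,967,296 bytes
Per item: 957.67 MB = 957,670,000 bytes
⌊4,294,967,296 / 957,670,000⌋ = 4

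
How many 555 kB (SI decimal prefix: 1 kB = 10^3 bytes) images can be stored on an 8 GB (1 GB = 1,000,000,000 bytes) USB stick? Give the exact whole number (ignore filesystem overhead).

Capacity: 8 GB = 8,000,000,000 bytes
Per item: 555 kB = 555,000 bytes
⌊8,000,000,000 / 555,000⌋ = 14,414

14,414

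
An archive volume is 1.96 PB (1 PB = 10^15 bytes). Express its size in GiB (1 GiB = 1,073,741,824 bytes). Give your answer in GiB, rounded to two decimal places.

1.96 PB = 1.96 × 10^15 bytes = 1,960,000,000,000,000 bytes
1 GiB = 2^30 bytes = 1,073,741,824 bytes
1,960,000,000,000,000 / 1,073,741,824 = 1,825,392.25 GiB

1,825,392.25 GiB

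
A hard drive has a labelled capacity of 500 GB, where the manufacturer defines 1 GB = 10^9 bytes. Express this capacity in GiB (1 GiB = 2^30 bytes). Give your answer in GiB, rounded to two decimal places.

500 GB × 1,000,000,000 bytes/GB = 500,000,000,000 bytes
1 GiB = 2^30 bytes = 1,073,741,824 bytes
500,000,000,000 / 1,073,741,824 = 465.66 GiB

465.66 GiB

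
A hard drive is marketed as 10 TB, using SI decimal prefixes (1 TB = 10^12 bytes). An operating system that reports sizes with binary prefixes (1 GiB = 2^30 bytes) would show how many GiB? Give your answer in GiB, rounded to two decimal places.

9,313.23 GiB

10 TB = 10 × 10^12 bytes = 10,000,000,000,000 bytes
1 GiB = 1,073,741,824 bytes
10,000,000,000,000 / 1,073,741,824 = 9,313.23 GiB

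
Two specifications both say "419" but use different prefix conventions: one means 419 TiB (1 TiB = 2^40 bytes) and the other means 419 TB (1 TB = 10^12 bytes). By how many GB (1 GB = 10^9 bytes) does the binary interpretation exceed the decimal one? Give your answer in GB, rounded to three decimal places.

419 TiB = 419 × 1,099,511,627,776 = 460,695,372,038,144 bytes
419 TB = 419 × 1,000,000,000,000 = 419,000,000,000,000 bytes
difference = 41,695,372,038,144 bytes
41,695,372,038,144 / 1,000,000,000 = 41,695.372 GB

41,695.372 GB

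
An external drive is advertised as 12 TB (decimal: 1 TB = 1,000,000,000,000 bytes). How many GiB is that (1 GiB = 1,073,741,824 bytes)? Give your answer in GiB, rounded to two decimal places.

12 TB = 12 × 10^12 bytes = 12,000,000,000,000 bytes
1 GiB = 1,073,741,824 bytes
12,000,000,000,000 / 1,073,741,824 = 11,175.87 GiB

11,175.87 GiB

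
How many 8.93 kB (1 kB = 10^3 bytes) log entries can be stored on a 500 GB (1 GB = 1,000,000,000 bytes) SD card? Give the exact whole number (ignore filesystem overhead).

Capacity: 500 GB = 500,000,000,000 bytes
Per item: 8.93 kB = 8,930 bytes
⌊500,000,000,000 / 8,930⌋ = 55,991,041

55,991,041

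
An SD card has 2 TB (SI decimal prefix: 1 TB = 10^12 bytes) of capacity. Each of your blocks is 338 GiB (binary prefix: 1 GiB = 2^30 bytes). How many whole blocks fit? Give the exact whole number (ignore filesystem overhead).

Capacity: 2 TB = 2,000,000,000,000 bytes
Per item: 338 GiB = 362,924,736,512 bytes
⌊2,000,000,000,000 / 362,924,736,512⌋ = 5

5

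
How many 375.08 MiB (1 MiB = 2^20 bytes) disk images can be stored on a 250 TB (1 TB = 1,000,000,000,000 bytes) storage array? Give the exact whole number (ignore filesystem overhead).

Capacity: 250 TB = 250,000,000,000,000 bytes
Per item: 375.08 MiB = 393,299,886.08 bytes
⌊250,000,000,000,000 / 393,299,886.08⌋ = 635,647

635,647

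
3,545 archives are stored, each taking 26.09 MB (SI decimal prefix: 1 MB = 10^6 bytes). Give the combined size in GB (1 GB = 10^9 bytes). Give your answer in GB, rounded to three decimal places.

92.489 GB

Total = 3,545 × 26.09 MB = 92489.05 MB
= 92489.05 × 1,000,000 bytes = 92,489,050,000 bytes
1 GB = 1,000,000,000 bytes
92,489,050,000 / 1,000,000,000 = 92.489 GB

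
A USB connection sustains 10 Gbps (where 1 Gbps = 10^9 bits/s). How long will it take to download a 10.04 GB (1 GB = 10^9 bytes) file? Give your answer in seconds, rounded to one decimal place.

10.04 GB = 10,040,000,000 bytes = 80,320,000,000 bits
10 Gbps = 10,000,000,000 bits/s
time = 80,320,000,000 / 10,000,000,000 = 8.0 s

8.0 seconds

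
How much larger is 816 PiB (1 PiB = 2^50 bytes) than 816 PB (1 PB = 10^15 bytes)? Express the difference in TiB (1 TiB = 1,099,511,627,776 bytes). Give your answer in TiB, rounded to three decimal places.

816 PiB = 816 × 1,125,899,906,842,624 = 918,734,323,983,581,184 bytes
816 PB = 816 × 1,000,000,000,000,000 = 816,000,000,000,000,000 bytes
difference = 102,734,323,983,581,184 bytes
102,734,323,983,581,184 / 1,099,511,627,776 = 93,436.323 TiB

93,436.323 TiB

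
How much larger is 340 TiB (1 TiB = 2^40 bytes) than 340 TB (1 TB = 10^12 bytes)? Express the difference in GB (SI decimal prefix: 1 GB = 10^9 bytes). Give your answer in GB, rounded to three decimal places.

33,833.953 GB

340 TiB = 340 × 1,099,511,627,776 = 373,833,953,443,840 bytes
340 TB = 340 × 1,000,000,000,000 = 340,000,000,000,000 bytes
difference = 33,833,953,443,840 bytes
33,833,953,443,840 / 1,000,000,000 = 33,833.953 GB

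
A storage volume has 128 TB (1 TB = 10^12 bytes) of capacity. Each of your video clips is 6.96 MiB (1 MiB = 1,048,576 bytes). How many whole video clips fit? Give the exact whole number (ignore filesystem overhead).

Capacity: 128 TB = 128,000,000,000,000 bytes
Per item: 6.96 MiB = 7,298,088.96 bytes
⌊128,000,000,000,000 / 7,298,088.96⌋ = 17,538,838

17,538,838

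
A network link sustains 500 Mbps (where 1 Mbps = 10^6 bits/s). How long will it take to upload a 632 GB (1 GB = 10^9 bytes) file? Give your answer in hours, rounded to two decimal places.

632 GB = 632,000,000,000 bytes = 5,056,000,000,000 bits
500 Mbps = 500,000,000 bits/s
time = 5,056,000,000,000 / 500,000,000 = 10,112.0000 s
10,112.0000 s / 3600 = 2.81 hours

2.81 hours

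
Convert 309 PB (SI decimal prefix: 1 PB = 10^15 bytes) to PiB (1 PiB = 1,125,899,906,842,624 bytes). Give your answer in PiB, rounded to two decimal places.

274.45 PiB

309 PB = 309 × 10^15 bytes = 309,000,000,000,000,000 bytes
1 PiB = 2^50 bytes = 1,125,899,906,842,624 bytes
309,000,000,000,000,000 / 1,125,899,906,842,624 = 274.45 PiB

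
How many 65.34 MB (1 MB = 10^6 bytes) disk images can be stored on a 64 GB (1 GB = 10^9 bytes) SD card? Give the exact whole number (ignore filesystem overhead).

Capacity: 64 GB = 64,000,000,000 bytes
Per item: 65.34 MB = 65,340,000 bytes
⌊64,000,000,000 / 65,340,000⌋ = 979

979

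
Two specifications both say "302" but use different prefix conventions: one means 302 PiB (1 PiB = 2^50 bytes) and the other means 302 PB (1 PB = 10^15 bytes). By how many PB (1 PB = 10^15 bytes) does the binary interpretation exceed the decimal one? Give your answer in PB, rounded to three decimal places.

38.022 PB

302 PiB = 302 × 1,125,899,906,842,624 = 340,021,771,866,472,448 bytes
302 PB = 302 × 1,000,000,000,000,000 = 302,000,000,000,000,000 bytes
difference = 38,021,771,866,472,448 bytes
38,021,771,866,472,448 / 1,000,000,000,000,000 = 38.022 PB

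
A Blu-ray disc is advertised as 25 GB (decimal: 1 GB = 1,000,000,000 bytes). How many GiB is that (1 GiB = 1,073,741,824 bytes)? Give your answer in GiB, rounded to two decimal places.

23.28 GiB

25 GB = 25 × 10^9 bytes = 25,000,000,000 bytes
1 GiB = 2^30 bytes = 1,073,741,824 bytes
25,000,000,000 / 1,073,741,824 = 23.28 GiB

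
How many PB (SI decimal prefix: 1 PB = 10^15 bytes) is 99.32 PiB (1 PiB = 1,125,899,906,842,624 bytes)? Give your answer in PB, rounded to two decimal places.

99.32 PiB × 1,125,899,906,842,624 bytes/PiB = 111,824,378,747,609,415.68 bytes
1 PB = 1,000,000,000,000,000 bytes
111,824,378,747,609,415.68 / 1,000,000,000,000,000 = 111.82 PB

111.82 PB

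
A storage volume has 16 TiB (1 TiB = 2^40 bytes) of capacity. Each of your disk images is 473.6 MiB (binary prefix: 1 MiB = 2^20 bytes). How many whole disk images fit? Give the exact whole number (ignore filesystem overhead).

35,424

Capacity: 16 TiB = 17,592,186,044,416 bytes
Per item: 473.6 MiB = 496,605,593.6 bytes
⌊17,592,186,044,416 / 496,605,593.6⌋ = 35,424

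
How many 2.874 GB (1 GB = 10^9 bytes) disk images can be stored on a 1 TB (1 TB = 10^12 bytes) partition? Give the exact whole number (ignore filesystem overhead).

347

Capacity: 1 TB = 1,000,000,000,000 bytes
Per item: 2.874 GB = 2,874,000,000 bytes
⌊1,000,000,000,000 / 2,874,000,000⌋ = 347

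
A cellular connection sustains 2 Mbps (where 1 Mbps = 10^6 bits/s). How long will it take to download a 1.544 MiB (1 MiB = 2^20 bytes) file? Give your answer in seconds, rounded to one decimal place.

1.544 MiB = 1,619,001.344 bytes = 12,952,010.752 bits
2 Mbps = 2,000,000 bits/s
time = 12,952,010.752 / 2,000,000 = 6.5 s

6.5 seconds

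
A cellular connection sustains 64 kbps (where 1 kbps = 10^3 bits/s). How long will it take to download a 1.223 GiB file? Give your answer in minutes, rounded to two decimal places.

1.223 GiB = 1,313,186,250.752 bytes = 10,505,490,006.016 bits
64 kbps = 64,000 bits/s
time = 10,505,490,006.016 / 64,000 = 164,148.281 s
164,148.281 s / 60 = 2,735.80 minutes

2,735.80 minutes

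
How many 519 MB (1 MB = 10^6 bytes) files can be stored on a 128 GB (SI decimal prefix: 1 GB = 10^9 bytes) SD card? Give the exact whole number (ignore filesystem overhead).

Capacity: 128 GB = 128,000,000,000 bytes
Per item: 519 MB = 519,000,000 bytes
⌊128,000,000,000 / 519,000,000⌋ = 246

246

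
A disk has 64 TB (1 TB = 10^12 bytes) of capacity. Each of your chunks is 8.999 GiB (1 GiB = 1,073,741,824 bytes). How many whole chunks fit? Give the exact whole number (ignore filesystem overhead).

Capacity: 64 TB = 64,000,000,000,000 bytes
Per item: 8.999 GiB = 9,662,602,674.176 bytes
⌊64,000,000,000,000 / 9,662,602,674.176⌋ = 6,623

6,623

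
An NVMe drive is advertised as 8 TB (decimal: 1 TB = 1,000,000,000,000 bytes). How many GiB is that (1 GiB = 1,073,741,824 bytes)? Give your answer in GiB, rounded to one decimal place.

7,450.6 GiB

8 TB × 1,000,000,000,000 bytes/TB = 8,000,000,000,000 bytes
1 GiB = 2^30 bytes = 1,073,741,824 bytes
8,000,000,000,000 / 1,073,741,824 = 7,450.6 GiB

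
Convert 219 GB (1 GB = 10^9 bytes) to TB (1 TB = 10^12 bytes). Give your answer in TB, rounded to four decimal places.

219 GB = 219 × 10^9 bytes = 219,000,000,000 bytes
1 TB = 10^12 bytes = 1,000,000,000,000 bytes
219,000,000,000 / 1,000,000,000,000 = 0.2190 TB

0.2190 TB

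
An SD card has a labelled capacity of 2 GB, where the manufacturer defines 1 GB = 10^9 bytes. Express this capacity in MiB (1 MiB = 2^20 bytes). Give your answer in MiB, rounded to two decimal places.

2 GB × 1,000,000,000 bytes/GB = 2,000,000,000 bytes
1 MiB = 1,048,576 bytes
2,000,000,000 / 1,048,576 = 1,907.35 MiB

1,907.35 MiB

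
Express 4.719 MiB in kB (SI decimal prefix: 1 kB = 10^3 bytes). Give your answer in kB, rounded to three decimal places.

4,948.230 kB

4.719 MiB = 4.719 × 2^20 bytes = 4,948,230.144 bytes
1 kB = 10^3 bytes = 1,000 bytes
4,948,230.144 / 1,000 = 4,948.230 kB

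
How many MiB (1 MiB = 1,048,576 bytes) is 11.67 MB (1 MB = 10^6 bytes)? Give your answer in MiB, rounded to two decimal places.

11.67 MB = 11.67 × 10^6 bytes = 11,670,000 bytes
1 MiB = 2^20 bytes = 1,048,576 bytes
11,670,000 / 1,048,576 = 11.13 MiB

11.13 MiB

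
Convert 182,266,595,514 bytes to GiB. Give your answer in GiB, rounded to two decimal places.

169.75 GiB

182,266,595,514 bytes given.
1 GiB = 2^30 bytes = 1,073,741,824 bytes
182,266,595,514 / 1,073,741,824 = 169.75 GiB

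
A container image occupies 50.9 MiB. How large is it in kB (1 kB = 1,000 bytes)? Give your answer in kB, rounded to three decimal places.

50.9 MiB = 50.9 × 2^20 bytes = 53,372,518.4 bytes
1 kB = 10^3 bytes = 1,000 bytes
53,372,518.4 / 1,000 = 53,372.518 kB

53,372.518 kB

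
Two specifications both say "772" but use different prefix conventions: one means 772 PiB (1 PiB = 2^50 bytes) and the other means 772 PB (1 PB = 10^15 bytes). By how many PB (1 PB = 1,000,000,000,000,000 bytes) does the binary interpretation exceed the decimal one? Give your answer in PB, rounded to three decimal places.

97.195 PB

772 PiB = 772 × 1,125,899,906,842,624 = 869,194,728,082,505,728 bytes
772 PB = 772 × 1,000,000,000,000,000 = 772,000,000,000,000,000 bytes
difference = 97,194,728,082,505,728 bytes
97,194,728,082,505,728 / 1,000,000,000,000,000 = 97.195 PB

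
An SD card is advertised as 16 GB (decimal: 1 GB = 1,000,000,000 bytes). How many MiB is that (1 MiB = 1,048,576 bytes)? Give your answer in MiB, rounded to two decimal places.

16 GB = 16 × 10^9 bytes = 16,000,000,000 bytes
1 MiB = 1,048,576 bytes
16,000,000,000 / 1,048,576 = 15,258.79 MiB

15,258.79 MiB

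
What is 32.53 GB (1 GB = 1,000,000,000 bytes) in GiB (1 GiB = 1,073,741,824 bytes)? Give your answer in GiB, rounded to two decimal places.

30.30 GiB

32.53 GB = 32.53 × 10^9 bytes = 32,530,000,000 bytes
1 GiB = 1,073,741,824 bytes
32,530,000,000 / 1,073,741,824 = 30.30 GiB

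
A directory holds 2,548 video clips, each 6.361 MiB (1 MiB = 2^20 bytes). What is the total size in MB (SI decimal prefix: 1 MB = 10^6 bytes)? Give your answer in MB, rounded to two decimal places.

Total = 2,548 × 6.361 MiB = 16207.828 MiB
= 16207.828 × 1,048,576 bytes = 16,995,139,452.928 bytes
1 MB = 1,000,000 bytes
16,995,139,452.928 / 1,000,000 = 16,995.14 MB

16,995.14 MB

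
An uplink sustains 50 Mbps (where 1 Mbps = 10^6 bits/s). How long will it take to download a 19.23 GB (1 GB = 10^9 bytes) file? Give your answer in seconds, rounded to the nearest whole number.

3,077 seconds

19.23 GB = 19,230,000,000 bytes = 153,840,000,000 bits
50 Mbps = 50,000,000 bits/s
time = 153,840,000,000 / 50,000,000 = 3,077 s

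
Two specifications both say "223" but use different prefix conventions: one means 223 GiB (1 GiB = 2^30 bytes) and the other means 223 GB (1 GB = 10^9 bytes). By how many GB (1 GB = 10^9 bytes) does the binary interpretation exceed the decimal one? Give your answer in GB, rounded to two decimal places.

223 GiB = 223 × 1,073,741,824 = 239,444,426,752 bytes
223 GB = 223 × 1,000,000,000 = 223,000,000,000 bytes
difference = 16,444,426,752 bytes
16,444,426,752 / 1,000,000,000 = 16.44 GB

16.44 GB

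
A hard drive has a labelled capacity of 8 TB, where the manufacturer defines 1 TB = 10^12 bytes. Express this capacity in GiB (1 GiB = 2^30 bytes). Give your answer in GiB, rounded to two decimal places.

7,450.58 GiB

8 TB × 1,000,000,000,000 bytes/TB = 8,000,000,000,000 bytes
1 GiB = 1,073,741,824 bytes
8,000,000,000,000 / 1,073,741,824 = 7,450.58 GiB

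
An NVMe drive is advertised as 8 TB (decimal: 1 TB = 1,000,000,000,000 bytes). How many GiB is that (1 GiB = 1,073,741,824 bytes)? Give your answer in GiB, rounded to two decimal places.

7,450.58 GiB

8 TB = 8 × 10^12 bytes = 8,000,000,000,000 bytes
1 GiB = 2^30 bytes = 1,073,741,824 bytes
8,000,000,000,000 / 1,073,741,824 = 7,450.58 GiB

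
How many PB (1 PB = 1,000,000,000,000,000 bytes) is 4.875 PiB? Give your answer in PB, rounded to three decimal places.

4.875 PiB = 4.875 × 2^50 bytes = 5,488,762,045,857,792 bytes
1 PB = 10^15 bytes = 1,000,000,000,000,000 bytes
5,488,762,045,857,792 / 1,000,000,000,000,000 = 5.489 PB

5.489 PB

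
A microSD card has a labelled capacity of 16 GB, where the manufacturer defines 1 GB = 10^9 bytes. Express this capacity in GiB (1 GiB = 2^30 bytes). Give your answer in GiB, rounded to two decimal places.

14.90 GiB

16 GB × 1,000,000,000 bytes/GB = 16,000,000,000 bytes
1 GiB = 1,073,741,824 bytes
16,000,000,000 / 1,073,741,824 = 14.90 GiB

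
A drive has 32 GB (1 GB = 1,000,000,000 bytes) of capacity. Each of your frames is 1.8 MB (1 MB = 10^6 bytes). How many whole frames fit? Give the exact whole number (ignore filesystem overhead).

Capacity: 32 GB = 32,000,000,000 bytes
Per item: 1.8 MB = 1,800,000 bytes
⌊32,000,000,000 / 1,800,000⌋ = 17,777

17,777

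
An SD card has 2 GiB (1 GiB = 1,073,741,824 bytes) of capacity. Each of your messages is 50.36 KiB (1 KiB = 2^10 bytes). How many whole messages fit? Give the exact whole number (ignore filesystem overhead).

41,643

Capacity: 2 GiB = 2,147,483,648 bytes
Per item: 50.36 KiB = 51,568.64 bytes
⌊2,147,483,648 / 51,568.64⌋ = 41,643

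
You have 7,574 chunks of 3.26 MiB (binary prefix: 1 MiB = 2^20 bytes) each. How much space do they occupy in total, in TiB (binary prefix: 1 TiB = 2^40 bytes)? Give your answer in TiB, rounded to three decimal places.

0.024 TiB

Total = 7,574 × 3.26 MiB = 24691.24 MiB
= 24691.24 × 1,048,576 bytes = 25,890,641,674.24 bytes
1 TiB = 1,099,511,627,776 bytes
25,890,641,674.24 / 1,099,511,627,776 = 0.024 TiB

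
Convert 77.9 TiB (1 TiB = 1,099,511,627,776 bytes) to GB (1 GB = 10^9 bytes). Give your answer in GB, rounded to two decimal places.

85,651.96 GB

77.9 TiB = 77.9 × 2^40 bytes = 85,651,955,803,750.4 bytes
1 GB = 1,000,000,000 bytes
85,651,955,803,750.4 / 1,000,000,000 = 85,651.96 GB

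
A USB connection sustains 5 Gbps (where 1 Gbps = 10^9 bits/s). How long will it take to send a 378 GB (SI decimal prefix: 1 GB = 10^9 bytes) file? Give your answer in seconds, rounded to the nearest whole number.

605 seconds

378 GB = 378,000,000,000 bytes = 3,024,000,000,000 bits
5 Gbps = 5,000,000,000 bits/s
time = 3,024,000,000,000 / 5,000,000,000 = 605 s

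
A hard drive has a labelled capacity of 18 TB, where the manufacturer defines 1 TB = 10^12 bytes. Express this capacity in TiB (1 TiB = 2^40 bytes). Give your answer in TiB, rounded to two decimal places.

16.37 TiB

18 TB = 18 × 10^12 bytes = 18,000,000,000,000 bytes
1 TiB = 1,099,511,627,776 bytes
18,000,000,000,000 / 1,099,511,627,776 = 16.37 TiB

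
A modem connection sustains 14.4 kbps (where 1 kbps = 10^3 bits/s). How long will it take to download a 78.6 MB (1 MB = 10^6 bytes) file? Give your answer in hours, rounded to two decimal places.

78.6 MB = 78,600,000 bytes = 628,800,000 bits
14.4 kbps = 14,400 bits/s
time = 628,800,000 / 14,400 = 43,666.6667 s
43,666.6667 s / 3600 = 12.13 hours

12.13 hours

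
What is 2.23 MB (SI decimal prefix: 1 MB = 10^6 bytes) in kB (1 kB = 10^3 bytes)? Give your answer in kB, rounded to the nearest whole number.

2,230 kB

2.23 MB × 1,000,000 bytes/MB = 2,230,000 bytes
1 kB = 1,000 bytes
2,230,000 / 1,000 = 2,230 kB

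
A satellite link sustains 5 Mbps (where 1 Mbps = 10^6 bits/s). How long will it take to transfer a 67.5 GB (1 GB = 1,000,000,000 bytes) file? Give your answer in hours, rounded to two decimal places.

30.00 hours

67.5 GB = 67,500,000,000 bytes = 540,000,000,000 bits
5 Mbps = 5,000,000 bits/s
time = 540,000,000,000 / 5,000,000 = 108,000.0000 s
108,000.0000 s / 3600 = 30.00 hours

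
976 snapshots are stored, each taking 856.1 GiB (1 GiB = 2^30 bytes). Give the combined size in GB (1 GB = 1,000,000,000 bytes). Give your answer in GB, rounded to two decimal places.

897,168.85 GB

Total = 976 × 856.1 GiB = 835553.6 GiB
= 835553.6 × 1,073,741,824 bytes = 897,168,846,513,766.4 bytes
1 GB = 1,000,000,000 bytes
897,168,846,513,766.4 / 1,000,000,000 = 897,168.85 GB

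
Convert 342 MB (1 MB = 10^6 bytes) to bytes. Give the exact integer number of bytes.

342,000,000 bytes

342 × 1,000,000 = 342,000,000 bytes  (1 MB = 10^6 bytes)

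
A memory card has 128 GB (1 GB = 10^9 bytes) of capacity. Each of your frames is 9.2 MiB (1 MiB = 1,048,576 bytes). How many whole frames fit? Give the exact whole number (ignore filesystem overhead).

13,268

Capacity: 128 GB = 128,000,000,000 bytes
Per item: 9.2 MiB = 9,646,899.2 bytes
⌊128,000,000,000 / 9,646,899.2⌋ = 13,268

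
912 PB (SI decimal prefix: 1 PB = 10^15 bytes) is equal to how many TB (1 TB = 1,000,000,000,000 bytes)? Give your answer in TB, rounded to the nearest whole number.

912,000 TB

912 PB = 912 × 10^15 bytes = 912,000,000,000,000,000 bytes
1 TB = 1,000,000,000,000 bytes
912,000,000,000,000,000 / 1,000,000,000,000 = 912,000 TB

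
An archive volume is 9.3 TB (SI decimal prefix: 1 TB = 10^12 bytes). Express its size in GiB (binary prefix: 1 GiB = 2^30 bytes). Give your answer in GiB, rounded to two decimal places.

9.3 TB × 1,000,000,000,000 bytes/TB = 9,300,000,000,000 bytes
1 GiB = 1,073,741,824 bytes
9,300,000,000,000 / 1,073,741,824 = 8,661.30 GiB

8,661.30 GiB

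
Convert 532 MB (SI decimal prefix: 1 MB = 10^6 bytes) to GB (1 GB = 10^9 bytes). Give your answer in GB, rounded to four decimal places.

0.5320 GB

532 MB = 532 × 10^6 bytes = 532,000,000 bytes
1 GB = 1,000,000,000 bytes
532,000,000 / 1,000,000,000 = 0.5320 GB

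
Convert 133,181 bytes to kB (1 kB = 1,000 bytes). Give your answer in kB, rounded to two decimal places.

133,181 bytes given.
1 kB = 1,000 bytes
133,181 / 1,000 = 133.18 kB

133.18 kB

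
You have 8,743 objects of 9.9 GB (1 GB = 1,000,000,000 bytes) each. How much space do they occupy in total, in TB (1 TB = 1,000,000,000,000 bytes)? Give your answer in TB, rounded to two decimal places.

Total = 8,743 × 9.9 GB = 86555.7 GB
= 86555.7 × 1,000,000,000 bytes = 86,555,700,000,000 bytes
1 TB = 1,000,000,000,000 bytes
86,555,700,000,000 / 1,000,000,000,000 = 86.56 TB

86.56 TB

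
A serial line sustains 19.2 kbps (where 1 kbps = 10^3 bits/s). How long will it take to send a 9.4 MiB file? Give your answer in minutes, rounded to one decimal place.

9.4 MiB = 9,856,614.4 bytes = 78,852,915.2 bits
19.2 kbps = 19,200 bits/s
time = 78,852,915.2 / 19,200 = 4,106.92 s
4,106.92 s / 60 = 68.4 minutes

68.4 minutes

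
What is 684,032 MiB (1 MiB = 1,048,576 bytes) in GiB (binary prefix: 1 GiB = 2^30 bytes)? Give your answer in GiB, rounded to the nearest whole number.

668 GiB

684,032 MiB × 1,048,576 bytes/MiB = 717,259,538,432 bytes
1 GiB = 2^30 bytes = 1,073,741,824 bytes
717,259,538,432 / 1,073,741,824 = 668 GiB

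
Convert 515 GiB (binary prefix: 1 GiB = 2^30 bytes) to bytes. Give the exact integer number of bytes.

515 × 1,073,741,824 = 552,977,039,360 bytes  (1 GiB = 2^30 bytes)

552,977,039,360 bytes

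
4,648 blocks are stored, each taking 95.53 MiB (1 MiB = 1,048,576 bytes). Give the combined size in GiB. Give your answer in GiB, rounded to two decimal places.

Total = 4,648 × 95.53 MiB = 444023.44 MiB
= 444023.44 × 1,048,576 bytes = 465,592,322,621.44 bytes
1 GiB = 1,073,741,824 bytes
465,592,322,621.44 / 1,073,741,824 = 433.62 GiB

433.62 GiB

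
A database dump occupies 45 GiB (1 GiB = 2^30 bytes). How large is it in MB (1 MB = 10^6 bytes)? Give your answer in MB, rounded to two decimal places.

48,318.38 MB

45 GiB × 1,073,741,824 bytes/GiB = 48,318,382,080 bytes
1 MB = 10^6 bytes = 1,000,000 bytes
48,318,382,080 / 1,000,000 = 48,318.38 MB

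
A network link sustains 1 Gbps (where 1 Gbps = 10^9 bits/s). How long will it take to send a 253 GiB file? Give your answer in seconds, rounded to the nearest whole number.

2,173 seconds

253 GiB = 271,656,681,472 bytes = 2,173,253,451,776 bits
1 Gbps = 1,000,000,000 bits/s
time = 2,173,253,451,776 / 1,000,000,000 = 2,173 s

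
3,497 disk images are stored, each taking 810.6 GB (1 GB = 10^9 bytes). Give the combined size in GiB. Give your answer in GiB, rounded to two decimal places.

Total = 3,497 × 810.6 GB = 2834668.2 GB
= 2834668.2 × 1,000,000,000 bytes = 2,834,668,200,000,000 bytes
1 GiB = 1,073,741,824 bytes
2,834,668,200,000,000 / 1,073,741,824 = 2,639,990.49 GiB

2,639,990.49 GiB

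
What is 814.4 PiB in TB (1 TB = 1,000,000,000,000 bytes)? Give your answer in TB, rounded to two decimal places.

814.4 PiB = 814.4 × 2^50 bytes = 916,932,884,132,632,985.6 bytes
1 TB = 10^12 bytes = 1,000,000,000,000 bytes
916,932,884,132,632,985.6 / 1,000,000,000,000 = 916,932.88 TB

916,932.88 TB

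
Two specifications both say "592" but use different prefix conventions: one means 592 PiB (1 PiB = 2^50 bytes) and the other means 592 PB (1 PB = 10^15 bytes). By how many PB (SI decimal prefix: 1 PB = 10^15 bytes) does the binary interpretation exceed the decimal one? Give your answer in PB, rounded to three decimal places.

592 PiB = 592 × 1,125,899,906,842,624 = 666,532,744,850,833,408 bytes
592 PB = 592 × 1,000,000,000,000,000 = 592,000,000,000,000,000 bytes
difference = 74,532,744,850,833,408 bytes
74,532,744,850,833,408 / 1,000,000,000,000,000 = 74.533 PB

74.533 PB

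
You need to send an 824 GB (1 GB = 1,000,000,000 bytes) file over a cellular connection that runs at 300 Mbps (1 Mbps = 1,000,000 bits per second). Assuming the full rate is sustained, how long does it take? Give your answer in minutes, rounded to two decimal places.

366.22 minutes

824 GB = 824,000,000,000 bytes = 6,592,000,000,000 bits
300 Mbps = 300,000,000 bits/s
time = 6,592,000,000,000 / 300,000,000 = 21,973.333 s
21,973.333 s / 60 = 366.22 minutes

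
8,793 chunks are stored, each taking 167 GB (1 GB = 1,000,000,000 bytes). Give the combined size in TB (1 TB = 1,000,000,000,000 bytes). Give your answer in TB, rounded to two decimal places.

1,468.43 TB

Total = 8,793 × 167 GB = 1,468,431 GB
= 1,468,431 × 1,000,000,000 bytes = 1,468,431,000,000,000 bytes
1 TB = 1,000,000,000,000 bytes
1,468,431,000,000,000 / 1,000,000,000,000 = 1,468.43 TB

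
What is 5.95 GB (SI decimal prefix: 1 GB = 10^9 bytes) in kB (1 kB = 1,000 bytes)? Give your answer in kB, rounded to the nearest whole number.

5.95 GB × 1,000,000,000 bytes/GB = 5,950,000,000 bytes
1 kB = 1,000 bytes
5,950,000,000 / 1,000 = 5,950,000 kB

5,950,000 kB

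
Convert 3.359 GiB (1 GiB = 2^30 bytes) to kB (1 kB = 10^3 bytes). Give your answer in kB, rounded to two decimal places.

3,606,698.79 kB

3.359 GiB = 3.359 × 2^30 bytes = 3,606,698,786.816 bytes
1 kB = 1,000 bytes
3,606,698,786.816 / 1,000 = 3,606,698.79 kB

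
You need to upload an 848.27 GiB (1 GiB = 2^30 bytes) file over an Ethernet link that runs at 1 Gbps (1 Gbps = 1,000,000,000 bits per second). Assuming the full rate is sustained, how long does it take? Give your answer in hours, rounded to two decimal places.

848.27 GiB = 910,822,977,044.48 bytes = 7,286,583,816,355.84 bits
1 Gbps = 1,000,000,000 bits/s
time = 7,286,583,816,355.84 / 1,000,000,000 = 7,286.5838 s
7,286.5838 s / 3600 = 2.02 hours

2.02 hours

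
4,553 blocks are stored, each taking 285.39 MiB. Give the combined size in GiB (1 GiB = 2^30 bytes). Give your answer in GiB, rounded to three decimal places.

Total = 4,553 × 285.39 MiB = 1299380.67 MiB
= 1299380.67 × 1,048,576 bytes = 1,362,499,385,425.92 bytes
1 GiB = 1,073,741,824 bytes
1,362,499,385,425.92 / 1,073,741,824 = 1,268.926 GiB

1,268.926 GiB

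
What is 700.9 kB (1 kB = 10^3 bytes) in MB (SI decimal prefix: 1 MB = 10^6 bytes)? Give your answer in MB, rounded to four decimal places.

0.7009 MB

700.9 kB = 700.9 × 10^3 bytes = 700,900 bytes
1 MB = 1,000,000 bytes
700,900 / 1,000,000 = 0.7009 MB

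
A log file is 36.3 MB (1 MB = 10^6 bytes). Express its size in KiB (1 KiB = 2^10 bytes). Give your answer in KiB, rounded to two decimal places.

35,449.22 KiB

36.3 MB × 1,000,000 bytes/MB = 36,300,000 bytes
1 KiB = 1,024 bytes
36,300,000 / 1,024 = 35,449.22 KiB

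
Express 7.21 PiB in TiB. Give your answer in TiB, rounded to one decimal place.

7.21 PiB × 1,125,899,906,842,624 bytes/PiB = 8,117,738,328,335,319.04 bytes
1 TiB = 1,099,511,627,776 bytes
8,117,738,328,335,319.04 / 1,099,511,627,776 = 7,383.0 TiB

7,383.0 TiB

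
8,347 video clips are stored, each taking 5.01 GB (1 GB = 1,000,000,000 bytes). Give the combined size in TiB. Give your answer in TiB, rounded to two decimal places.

Total = 8,347 × 5.01 GB = 41818.47 GB
= 41818.47 × 1,000,000,000 bytes = 41,818,470,000,000 bytes
1 TiB = 1,099,511,627,776 bytes
41,818,470,000,000 / 1,099,511,627,776 = 38.03 TiB

38.03 TiB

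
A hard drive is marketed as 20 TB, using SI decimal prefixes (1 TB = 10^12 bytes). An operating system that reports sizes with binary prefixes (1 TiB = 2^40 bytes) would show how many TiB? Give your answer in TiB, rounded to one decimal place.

18.2 TiB

20 TB = 20 × 10^12 bytes = 20,000,000,000,000 bytes
1 TiB = 1,099,511,627,776 bytes
20,000,000,000,000 / 1,099,511,627,776 = 18.2 TiB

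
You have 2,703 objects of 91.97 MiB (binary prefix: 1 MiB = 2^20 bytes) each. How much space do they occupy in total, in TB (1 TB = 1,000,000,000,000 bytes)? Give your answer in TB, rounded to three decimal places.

Total = 2,703 × 91.97 MiB = 248594.91 MiB
= 248594.91 × 1,048,576 bytes = 260,670,656,348.16 bytes
1 TB = 1,000,000,000,000 bytes
260,670,656,348.16 / 1,000,000,000,000 = 0.261 TB

0.261 TB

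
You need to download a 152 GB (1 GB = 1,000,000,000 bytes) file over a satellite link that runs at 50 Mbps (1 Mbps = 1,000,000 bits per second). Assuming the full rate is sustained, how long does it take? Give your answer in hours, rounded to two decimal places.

6.76 hours

152 GB = 152,000,000,000 bytes = 1,216,000,000,000 bits
50 Mbps = 50,000,000 bits/s
time = 1,216,000,000,000 / 50,000,000 = 24,320.0000 s
24,320.0000 s / 3600 = 6.76 hours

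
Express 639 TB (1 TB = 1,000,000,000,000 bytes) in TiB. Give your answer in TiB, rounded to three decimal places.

581.167 TiB

639 TB × 1,000,000,000,000 bytes/TB = 639,000,000,000,000 bytes
1 TiB = 1,099,511,627,776 bytes
639,000,000,000,000 / 1,099,511,627,776 = 581.167 TiB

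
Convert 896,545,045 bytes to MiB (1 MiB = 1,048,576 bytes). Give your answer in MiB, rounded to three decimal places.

896,545,045 bytes given.
1 MiB = 2^20 bytes = 1,048,576 bytes
896,545,045 / 1,048,576 = 855.012 MiB

855.012 MiB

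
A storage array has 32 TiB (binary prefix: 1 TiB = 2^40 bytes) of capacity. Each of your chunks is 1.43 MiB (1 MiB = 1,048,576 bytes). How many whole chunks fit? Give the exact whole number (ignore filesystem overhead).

Capacity: 32 TiB = 35,184,372,088,832 bytes
Per item: 1.43 MiB = 1,499,463.68 bytes
⌊35,184,372,088,832 / 1,499,463.68⌋ = 23,464,637

23,464,637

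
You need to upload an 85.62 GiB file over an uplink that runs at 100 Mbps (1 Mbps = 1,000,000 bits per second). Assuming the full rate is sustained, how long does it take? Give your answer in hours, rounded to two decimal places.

85.62 GiB = 91,933,774,970.88 bytes = 735,470,199,767.04 bits
100 Mbps = 100,000,000 bits/s
time = 735,470,199,767.04 / 100,000,000 = 7,354.7020 s
7,354.7020 s / 3600 = 2.04 hours

2.04 hours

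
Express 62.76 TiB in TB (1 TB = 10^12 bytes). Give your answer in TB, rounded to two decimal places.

69.01 TB

62.76 TiB = 62.76 × 2^40 bytes = 69,005,349,759,221.76 bytes
1 TB = 1,000,000,000,000 bytes
69,005,349,759,221.76 / 1,000,000,000,000 = 69.01 TB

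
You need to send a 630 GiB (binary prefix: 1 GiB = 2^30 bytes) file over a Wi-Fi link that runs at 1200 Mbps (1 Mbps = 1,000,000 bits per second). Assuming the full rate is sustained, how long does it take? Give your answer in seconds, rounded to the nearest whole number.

4,510 seconds

630 GiB = 676,457,349,120 bytes = 5,411,658,792,960 bits
1200 Mbps = 1,200,000,000 bits/s
time = 5,411,658,792,960 / 1,200,000,000 = 4,510 s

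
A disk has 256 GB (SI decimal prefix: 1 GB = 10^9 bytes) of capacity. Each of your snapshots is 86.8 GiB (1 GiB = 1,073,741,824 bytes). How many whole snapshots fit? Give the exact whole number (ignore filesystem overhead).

2

Capacity: 256 GB = 256,000,000,000 bytes
Per item: 86.8 GiB = 93,200,790,323.2 bytes
⌊256,000,000,000 / 93,200,790,323.2⌋ = 2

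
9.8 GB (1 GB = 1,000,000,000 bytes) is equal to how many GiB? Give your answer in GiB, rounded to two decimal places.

9.13 GiB

9.8 GB = 9.8 × 10^9 bytes = 9,800,000,000 bytes
1 GiB = 1,073,741,824 bytes
9,800,000,000 / 1,073,741,824 = 9.13 GiB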